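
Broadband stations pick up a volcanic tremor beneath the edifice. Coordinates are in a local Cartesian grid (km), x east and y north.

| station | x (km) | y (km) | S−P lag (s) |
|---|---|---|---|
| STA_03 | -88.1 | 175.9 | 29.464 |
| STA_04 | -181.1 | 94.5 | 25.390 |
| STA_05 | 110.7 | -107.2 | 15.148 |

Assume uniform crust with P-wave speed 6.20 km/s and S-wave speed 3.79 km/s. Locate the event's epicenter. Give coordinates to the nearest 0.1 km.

Distance from S−P lag: d = Δt · v_P v_S / (v_P − v_S) = Δt · (6.20·3.79)/(6.20−3.79) ≈ 9.7502·Δt.
So d_STA_03 = 287.28, d_STA_04 = 247.56, d_STA_05 = 147.70 km.
Circle about each station: (x + 88.1)² + (y − 175.9)² = 287.28²; (x + 181.1)² + (y − 94.5)² = 247.56²; (x − 110.7)² + (y + 107.2)² = 147.70².
Subtracting the STA_03 equation from the STA_04 and STA_05 equations removes the quadratic terms:
-186.0 x − 162.8 y = 24268.88
397.6 x − 566.2 y = 45758.42
Solving the 2×2 system: x ≈ -37.0, y ≈ -106.8 km.

-37.0 km east, -106.8 km north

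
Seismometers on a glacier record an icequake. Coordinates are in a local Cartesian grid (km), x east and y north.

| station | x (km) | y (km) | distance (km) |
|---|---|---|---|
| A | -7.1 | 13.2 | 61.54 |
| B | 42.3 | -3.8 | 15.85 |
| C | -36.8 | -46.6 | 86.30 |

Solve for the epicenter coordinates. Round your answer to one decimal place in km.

Circle about each station: (x + 7.1)² + (y − 13.2)² = 61.54²; (x − 42.3)² + (y + 3.8)² = 15.85²; (x + 36.8)² + (y + 46.6)² = 86.30².
Subtracting the A equation from the B and C equations removes the quadratic terms:
98.8 x − 34.0 y = 5115.03
-59.4 x − 119.6 y = -359.37
Solving the 2×2 system: x ≈ 45.1, y ≈ -19.4 km.

45.1 km east, -19.4 km north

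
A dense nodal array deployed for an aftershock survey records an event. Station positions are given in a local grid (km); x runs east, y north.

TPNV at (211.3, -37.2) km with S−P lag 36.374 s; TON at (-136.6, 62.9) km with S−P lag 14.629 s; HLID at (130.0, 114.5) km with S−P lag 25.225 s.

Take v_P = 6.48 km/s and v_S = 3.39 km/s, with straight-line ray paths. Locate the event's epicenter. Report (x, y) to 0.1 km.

Distance from S−P lag: d = Δt · v_P v_S / (v_P − v_S) = Δt · (6.48·3.39)/(6.48−3.39) ≈ 7.1091·Δt.
So d_TPNV = 258.59, d_TON = 104.00, d_HLID = 179.33 km.
Circle about each station: (x − 211.3)² + (y + 37.2)² = 258.59²; (x + 136.6)² + (y − 62.9)² = 104.00²; (x − 130.0)² + (y − 114.5)² = 179.33².
Subtracting pairs of circle equations eliminates x²+y² and gives linear equations (the radical axes):
-695.8 x + 200.2 y = 32637.23
-162.6 x + 303.4 y = 18688.26
Solving the 2×2 system: x ≈ -34.5, y ≈ 43.1 km.
Check against TPNV (with the unrounded x, y): √((x − 211.3)²+(y + 37.2)²) = 258.59 ≈ 258.59 km. ✓

-34.5 km east, 43.1 km north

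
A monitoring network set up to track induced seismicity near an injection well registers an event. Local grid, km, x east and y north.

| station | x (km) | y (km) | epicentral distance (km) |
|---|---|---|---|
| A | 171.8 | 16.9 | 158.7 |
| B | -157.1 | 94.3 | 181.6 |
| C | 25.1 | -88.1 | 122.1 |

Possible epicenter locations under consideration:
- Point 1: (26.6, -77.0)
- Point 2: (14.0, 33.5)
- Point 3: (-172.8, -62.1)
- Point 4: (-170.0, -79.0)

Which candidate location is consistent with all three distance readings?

Point 2

For each candidate, compare |candidate − station| to the reported distance:
Point 1: residuals A 14.2, B 69.6, C 110.9 → max 110.9 km
Point 2: residuals A 0.0, B 0.0, C 0.0 → max 0.0 km
Point 3: residuals A 194.8, B 24.4, C 77.5 → max 194.8 km
Point 4: residuals A 196.3, B 7.8, C 73.2 → max 196.3 km
Only Point 2 has all residuals ≈ 0.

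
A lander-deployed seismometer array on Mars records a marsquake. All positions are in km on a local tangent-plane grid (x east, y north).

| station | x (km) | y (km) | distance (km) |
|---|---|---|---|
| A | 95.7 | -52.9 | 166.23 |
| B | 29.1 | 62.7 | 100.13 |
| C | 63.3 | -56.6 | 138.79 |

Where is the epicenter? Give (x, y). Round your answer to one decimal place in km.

Circle about each station: (x − 95.7)² + (y + 52.9)² = 166.23²; (x − 29.1)² + (y − 62.7)² = 100.13²; (x − 63.3)² + (y + 56.6)² = 138.79².
Subtracting the A equation from the B and C equations removes the quadratic terms:
-133.2 x + 231.2 y = 10427.60
-64.8 x − 7.4 y = 3623.30
Solving the 2×2 system: x ≈ -57.3, y ≈ 12.1 km.

-57.3 km east, 12.1 km north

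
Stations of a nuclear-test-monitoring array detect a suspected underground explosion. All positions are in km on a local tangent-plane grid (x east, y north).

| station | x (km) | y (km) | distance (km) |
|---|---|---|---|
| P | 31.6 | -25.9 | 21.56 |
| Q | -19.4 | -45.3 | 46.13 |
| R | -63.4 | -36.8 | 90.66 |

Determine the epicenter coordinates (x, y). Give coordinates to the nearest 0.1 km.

Circle about each station: (x − 31.6)² + (y + 25.9)² = 21.56²; (x + 19.4)² + (y + 45.3)² = 46.13²; (x + 63.4)² + (y + 36.8)² = 90.66².
Subtracting the P equation from the Q and R equations removes the quadratic terms:
-102.0 x − 38.8 y = -904.06
-190.0 x − 21.8 y = -4049.97
Solving the 2×2 system: x ≈ 26.7, y ≈ -46.9 km.

(26.7, -46.9)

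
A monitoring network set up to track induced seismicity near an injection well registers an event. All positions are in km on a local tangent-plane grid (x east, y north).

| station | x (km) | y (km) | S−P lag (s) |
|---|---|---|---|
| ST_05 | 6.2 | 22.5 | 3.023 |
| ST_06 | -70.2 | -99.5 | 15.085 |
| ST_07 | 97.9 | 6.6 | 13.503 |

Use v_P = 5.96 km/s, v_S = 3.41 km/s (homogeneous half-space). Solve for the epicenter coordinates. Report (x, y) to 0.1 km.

Distance from S−P lag: d = Δt · v_P v_S / (v_P − v_S) = Δt · (5.96·3.41)/(5.96−3.41) ≈ 7.9700·Δt.
So d_ST_05 = 24.09, d_ST_06 = 120.23, d_ST_07 = 107.62 km.
Circle about each station: (x − 6.2)² + (y − 22.5)² = 24.09²; (x + 70.2)² + (y + 99.5)² = 120.23²; (x − 97.9)² + (y − 6.6)² = 107.62².
Subtracting pairs of circle equations eliminates x²+y² and gives linear equations (the radical axes):
-152.8 x − 244.0 y = 408.68
183.4 x − 31.8 y = -1918.46
Solving the 2×2 system: x ≈ -9.7, y ≈ 4.4 km.

-9.7 km east, 4.4 km north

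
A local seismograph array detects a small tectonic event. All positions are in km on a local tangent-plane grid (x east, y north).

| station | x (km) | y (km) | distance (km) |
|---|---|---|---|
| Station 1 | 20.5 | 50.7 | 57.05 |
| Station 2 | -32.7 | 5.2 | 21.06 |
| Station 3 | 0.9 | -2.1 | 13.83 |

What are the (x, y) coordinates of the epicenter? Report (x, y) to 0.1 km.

Circle about each station: (x − 20.5)² + (y − 50.7)² = 57.05²; (x + 32.7)² + (y − 5.2)² = 21.06²; (x − 0.9)² + (y + 2.1)² = 13.83².
Subtracting the Station 1 equation from the Station 2 and Station 3 equations removes the quadratic terms:
-106.4 x − 91.0 y = 916.77
-39.2 x − 105.6 y = 77.91
Solving the 2×2 system: x ≈ -11.7, y ≈ 3.6 km.
Check against Station 1 (with the unrounded x, y): √((x − 20.5)²+(y − 50.7)²) = 57.05 ≈ 57.05 km. ✓

(-11.7, 3.6)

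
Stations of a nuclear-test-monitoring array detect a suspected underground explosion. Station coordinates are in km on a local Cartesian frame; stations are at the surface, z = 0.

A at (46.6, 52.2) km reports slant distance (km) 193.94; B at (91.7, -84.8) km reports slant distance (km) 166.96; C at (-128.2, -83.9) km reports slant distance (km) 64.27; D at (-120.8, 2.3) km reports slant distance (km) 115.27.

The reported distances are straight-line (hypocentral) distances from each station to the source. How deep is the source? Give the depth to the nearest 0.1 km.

depth ≈ 28.2 km

Each station gives a sphere (x−x_i)² + (y−y_i)² + z² = d_i² (stations at z=0).
Subtracting the A sphere from B and C: z² cancels, leaving linear equations in x and y:
90.2 x − 274.0 y = 20440.61
-349.6 x − 272.2 y = 52060.14
Solving: x ≈ -72.298, y ≈ -98.401 km (keep extra digits for the depth step; rounded: -72.3, -98.4).
Then from the A sphere: z² = 193.94² − (x − 46.6)² − (y − 52.2)² with x = -72.298, y = -98.401, so z ≈ 28.202 ≈ 28.2 km.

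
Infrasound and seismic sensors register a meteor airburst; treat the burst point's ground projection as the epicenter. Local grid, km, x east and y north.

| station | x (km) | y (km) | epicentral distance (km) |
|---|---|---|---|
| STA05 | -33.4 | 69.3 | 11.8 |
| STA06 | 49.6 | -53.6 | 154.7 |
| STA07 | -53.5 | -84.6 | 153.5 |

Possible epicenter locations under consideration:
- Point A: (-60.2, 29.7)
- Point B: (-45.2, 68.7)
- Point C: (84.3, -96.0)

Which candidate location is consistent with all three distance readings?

Point B

For each candidate, compare |candidate − station| to the reported distance:
Point A: residuals STA05 36.0, STA06 16.9, STA07 39.0 → max 39.0 km
Point B: residuals STA05 0.0, STA06 0.0, STA07 0.0 → max 0.0 km
Point C: residuals STA05 191.1, STA06 99.9, STA07 15.2 → max 191.1 km
Only Point B has all residuals ≈ 0.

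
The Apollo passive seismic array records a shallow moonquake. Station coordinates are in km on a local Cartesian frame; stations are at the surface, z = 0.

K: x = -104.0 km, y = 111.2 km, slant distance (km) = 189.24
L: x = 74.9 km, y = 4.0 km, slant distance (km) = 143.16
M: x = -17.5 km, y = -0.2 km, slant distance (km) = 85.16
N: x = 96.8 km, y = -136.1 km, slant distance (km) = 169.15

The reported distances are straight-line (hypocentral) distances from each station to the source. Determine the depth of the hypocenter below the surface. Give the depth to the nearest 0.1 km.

depth ≈ 59.4 km

Each station gives a sphere (x−x_i)² + (y−y_i)² + z² = d_i² (stations at z=0).
Subtracting the K sphere from L and M: z² cancels, leaving linear equations in x and y:
357.8 x − 214.4 y = -2238.44
173.0 x − 222.8 y = 5684.40
Solving: x ≈ -40.291, y ≈ -56.798 km (keep extra digits for the depth step; rounded: -40.3, -56.8).
Then from the K sphere: z² = 189.24² − (x + 104.0)² − (y − 111.2)² with x = -40.291, y = -56.798, so z ≈ 59.411 ≈ 59.4 km.
Check against N (with the unrounded solution): distance 169.15 ≈ 169.15 km. ✓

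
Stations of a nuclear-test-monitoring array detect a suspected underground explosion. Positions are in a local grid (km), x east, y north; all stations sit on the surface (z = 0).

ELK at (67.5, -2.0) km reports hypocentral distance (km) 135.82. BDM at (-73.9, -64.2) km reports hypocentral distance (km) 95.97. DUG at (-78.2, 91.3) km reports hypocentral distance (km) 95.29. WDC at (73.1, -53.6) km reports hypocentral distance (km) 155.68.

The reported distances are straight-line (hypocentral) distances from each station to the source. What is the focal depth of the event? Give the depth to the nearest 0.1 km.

Each station gives a sphere (x−x_i)² + (y−y_i)² + z² = d_i² (stations at z=0).
Subtracting the ELK sphere from BDM and DUG: z² cancels, leaving linear equations in x and y:
-282.8 x − 124.4 y = 14259.43
-291.4 x + 186.6 y = 19257.57
Solving: x ≈ -56.801, y ≈ 14.500 km (keep extra digits for the depth step; rounded: -56.8, 14.5).
Then from the ELK sphere: z² = 135.82² − (x − 67.5)² − (y + 2.0)² with x = -56.801, y = 14.500, so z ≈ 52.193 ≈ 52.2 km.

depth ≈ 52.2 km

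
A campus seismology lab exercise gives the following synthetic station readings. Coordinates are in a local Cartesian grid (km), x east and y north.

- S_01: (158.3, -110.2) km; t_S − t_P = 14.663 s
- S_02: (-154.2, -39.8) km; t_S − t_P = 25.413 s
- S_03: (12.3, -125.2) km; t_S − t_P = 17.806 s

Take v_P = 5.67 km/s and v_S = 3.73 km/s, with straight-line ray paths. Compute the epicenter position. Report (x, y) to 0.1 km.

Distance from S−P lag: d = Δt · v_P v_S / (v_P − v_S) = Δt · (5.67·3.73)/(5.67−3.73) ≈ 10.9016·Δt.
So d_S_01 = 159.85, d_S_02 = 277.04, d_S_03 = 194.11 km.
Circle about each station: (x − 158.3)² + (y + 110.2)² = 159.85²; (x + 154.2)² + (y + 39.8)² = 277.04²; (x − 12.3)² + (y + 125.2)² = 194.11².
Subtracting the S_01 equation from the S_02 and S_03 equations removes the quadratic terms:
-625.0 x + 140.8 y = -63040.39
-292.0 x − 30.0 y = -33503.27
Solving the 2×2 system: x ≈ 110.4, y ≈ 42.3 km.

x ≈ 110.4 km, y ≈ 42.3 km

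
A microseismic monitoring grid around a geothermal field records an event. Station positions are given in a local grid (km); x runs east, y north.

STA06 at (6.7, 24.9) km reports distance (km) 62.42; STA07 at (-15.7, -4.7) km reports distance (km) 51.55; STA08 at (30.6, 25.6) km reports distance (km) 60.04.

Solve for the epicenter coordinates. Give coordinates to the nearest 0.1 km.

Circle about each station: (x − 6.7)² + (y − 24.9)² = 62.42²; (x + 15.7)² + (y + 4.7)² = 51.55²; (x − 30.6)² + (y − 25.6)² = 60.04².
Subtracting pairs of circle equations eliminates x²+y² and gives linear equations (the radical axes):
-44.8 x − 59.2 y = 842.53
47.8 x + 1.4 y = 1218.27
Solving the 2×2 system: x ≈ 26.5, y ≈ -34.3 km.

(26.5, -34.3)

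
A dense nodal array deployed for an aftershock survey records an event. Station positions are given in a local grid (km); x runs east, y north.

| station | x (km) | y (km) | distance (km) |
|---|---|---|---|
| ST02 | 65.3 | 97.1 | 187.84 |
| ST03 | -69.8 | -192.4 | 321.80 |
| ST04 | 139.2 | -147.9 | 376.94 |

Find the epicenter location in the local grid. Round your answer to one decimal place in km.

-120.4 km east, 125.4 km north

Circle about each station: (x − 65.3)² + (y − 97.1)² = 187.84²; (x + 69.8)² + (y + 192.4)² = 321.80²; (x − 139.2)² + (y + 147.9)² = 376.94².
Subtracting pairs of circle equations eliminates x²+y² and gives linear equations (the radical axes):
-270.2 x − 579.0 y = -40074.07
147.8 x − 490.0 y = -79241.35
Solving the 2×2 system: x ≈ -120.4, y ≈ 125.4 km.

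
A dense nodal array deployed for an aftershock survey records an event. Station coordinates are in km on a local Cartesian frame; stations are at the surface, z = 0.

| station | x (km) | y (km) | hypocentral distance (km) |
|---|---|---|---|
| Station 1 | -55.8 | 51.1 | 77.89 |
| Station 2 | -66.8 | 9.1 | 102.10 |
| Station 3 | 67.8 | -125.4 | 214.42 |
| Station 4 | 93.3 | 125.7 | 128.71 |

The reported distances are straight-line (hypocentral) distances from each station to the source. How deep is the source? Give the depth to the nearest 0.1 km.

Each station gives a sphere (x−x_i)² + (y−y_i)² + z² = d_i² (stations at z=0).
Subtracting the Station 1 sphere from Station 2 and Station 3: z² cancels, leaving linear equations in x and y:
-22.0 x − 84.0 y = -5537.36
247.2 x − 353.0 y = -25311.93
Solving: x ≈ -6.012, y ≈ 67.495 km (keep extra digits for the depth step; rounded: -6.0, 67.5).
Then from the Station 1 sphere: z² = 77.89² − (x + 55.8)² − (y − 51.1)² with x = -6.012, y = 67.495, so z ≈ 57.613 ≈ 57.6 km.

depth ≈ 57.6 km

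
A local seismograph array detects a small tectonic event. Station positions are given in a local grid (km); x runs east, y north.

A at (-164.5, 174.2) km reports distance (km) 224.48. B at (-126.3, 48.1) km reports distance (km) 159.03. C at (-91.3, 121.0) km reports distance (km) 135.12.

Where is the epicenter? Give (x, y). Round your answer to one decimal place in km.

Circle about each station: (x + 164.5)² + (y − 174.2)² = 224.48²; (x + 126.3)² + (y − 48.1)² = 159.03²; (x + 91.3)² + (y − 121.0)² = 135.12².
Subtracting the A equation from the B and C equations removes the quadratic terms:
76.4 x − 252.2 y = -14039.86
146.4 x − 106.4 y = -2295.34
Solving the 2×2 system: x ≈ 31.8, y ≈ 65.3 km.
Check against A (with the unrounded x, y): √((x + 164.5)²+(y − 174.2)²) = 224.47 ≈ 224.48 km. ✓

x ≈ 31.8 km, y ≈ 65.3 km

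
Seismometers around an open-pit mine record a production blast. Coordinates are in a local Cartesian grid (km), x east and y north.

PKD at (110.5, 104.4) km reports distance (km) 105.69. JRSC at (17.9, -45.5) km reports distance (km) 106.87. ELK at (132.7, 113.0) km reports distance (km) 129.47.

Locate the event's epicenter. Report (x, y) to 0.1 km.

Circle about each station: (x − 110.5)² + (y − 104.4)² = 105.69²; (x − 17.9)² + (y + 45.5)² = 106.87²; (x − 132.7)² + (y − 113.0)² = 129.47².
Subtracting pairs of circle equations eliminates x²+y² and gives linear equations (the radical axes):
-185.2 x − 299.8 y = -20969.77
44.4 x + 17.2 y = 1676.58
Solving the 2×2 system: x ≈ 14.0, y ≈ 61.3 km.

14.0 km east, 61.3 km north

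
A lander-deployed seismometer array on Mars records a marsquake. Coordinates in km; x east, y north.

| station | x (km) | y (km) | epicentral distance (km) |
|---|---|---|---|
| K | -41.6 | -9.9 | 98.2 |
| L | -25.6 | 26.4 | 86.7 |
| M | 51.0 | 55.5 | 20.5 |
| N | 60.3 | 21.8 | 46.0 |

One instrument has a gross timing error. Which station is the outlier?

Solve using three stations at a time. Using K, M, N (subtract circle equations pairwise → linear system) gives (x, y) ≈ (30.4, 56.9).
Distances from that point to each station vs reported:
  K: calculated 98.2 vs reported 98.2 → residual 0.0 km
  L: calculated 63.8 vs reported 86.7 → residual 22.9 km
  M: calculated 20.6 vs reported 20.5 → residual 0.1 km
  N: calculated 46.0 vs reported 46.0 → residual 0.0 km
K, M, N are mutually consistent (residuals ≈ 0); L is off by 22.9 km.

L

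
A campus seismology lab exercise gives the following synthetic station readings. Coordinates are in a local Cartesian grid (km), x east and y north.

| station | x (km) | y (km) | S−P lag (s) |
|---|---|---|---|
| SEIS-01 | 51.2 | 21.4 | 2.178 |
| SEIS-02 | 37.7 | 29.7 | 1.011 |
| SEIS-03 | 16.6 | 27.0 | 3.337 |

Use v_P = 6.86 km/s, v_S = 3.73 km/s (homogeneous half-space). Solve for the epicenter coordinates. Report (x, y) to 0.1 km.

x ≈ 42.1 km, y ≈ 36.7 km

Distance from S−P lag: d = Δt · v_P v_S / (v_P − v_S) = Δt · (6.86·3.73)/(6.86−3.73) ≈ 8.1750·Δt.
So d_SEIS-01 = 17.81, d_SEIS-02 = 8.26, d_SEIS-03 = 27.28 km.
Circle about each station: (x − 51.2)² + (y − 21.4)² = 17.81²; (x − 37.7)² + (y − 29.7)² = 8.26²; (x − 16.6)² + (y − 27.0)² = 27.28².
Subtracting pairs of circle equations eliminates x²+y² and gives linear equations (the radical axes):
-27.0 x + 16.6 y = -527.05
-69.2 x + 11.2 y = -2501.84
Solving the 2×2 system: x ≈ 42.1, y ≈ 36.7 km.
Check against SEIS-01 (with the unrounded x, y): √((x − 51.2)²+(y − 21.4)²) = 17.82 ≈ 17.81 km. ✓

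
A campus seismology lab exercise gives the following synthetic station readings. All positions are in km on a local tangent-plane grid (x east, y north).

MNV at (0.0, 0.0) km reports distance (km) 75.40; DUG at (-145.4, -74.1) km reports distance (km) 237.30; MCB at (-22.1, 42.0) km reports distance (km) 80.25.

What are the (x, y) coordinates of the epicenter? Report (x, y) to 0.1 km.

x ≈ 57.9 km, y ≈ 48.3 km

Circle about each station: x² + y² = 75.40²; (x + 145.4)² + (y + 74.1)² = 237.30²; (x + 22.1)² + (y − 42.0)² = 80.25².
Subtracting the MNV equation from the DUG and MCB equations removes the quadratic terms:
-290.8 x − 148.2 y = -23994.16
-44.2 x + 84.0 y = 1497.51
Solving the 2×2 system: x ≈ 57.9, y ≈ 48.3 km.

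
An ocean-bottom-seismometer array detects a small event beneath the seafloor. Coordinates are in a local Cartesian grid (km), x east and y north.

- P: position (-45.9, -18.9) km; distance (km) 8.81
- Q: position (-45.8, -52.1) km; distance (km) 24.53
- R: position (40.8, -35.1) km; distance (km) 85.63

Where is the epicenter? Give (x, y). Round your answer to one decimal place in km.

-44.5 km east, -27.6 km north

Circle about each station: (x + 45.9)² + (y + 18.9)² = 8.81²; (x + 45.8)² + (y + 52.1)² = 24.53²; (x − 40.8)² + (y + 35.1)² = 85.63².
Subtracting pairs of circle equations eliminates x²+y² and gives linear equations (the radical axes):
0.2 x − 66.4 y = 1823.93
173.4 x − 32.4 y = -6822.25
Solving the 2×2 system: x ≈ -44.5, y ≈ -27.6 km.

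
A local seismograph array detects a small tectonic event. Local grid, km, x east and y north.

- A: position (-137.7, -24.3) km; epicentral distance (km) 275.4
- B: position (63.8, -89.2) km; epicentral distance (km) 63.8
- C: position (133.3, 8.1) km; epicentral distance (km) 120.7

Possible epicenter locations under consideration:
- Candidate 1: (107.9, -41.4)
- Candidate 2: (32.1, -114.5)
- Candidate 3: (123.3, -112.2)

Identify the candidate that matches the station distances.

For each candidate, compare |candidate − station| to the reported distance:
Candidate 1: residuals A 29.2, B 1.2, C 65.1 → max 65.1 km
Candidate 2: residuals A 83.1, B 23.2, C 38.3 → max 83.1 km
Candidate 3: residuals A 0.0, B 0.0, C 0.0 → max 0.0 km
Only Candidate 3 has all residuals ≈ 0.

Candidate 3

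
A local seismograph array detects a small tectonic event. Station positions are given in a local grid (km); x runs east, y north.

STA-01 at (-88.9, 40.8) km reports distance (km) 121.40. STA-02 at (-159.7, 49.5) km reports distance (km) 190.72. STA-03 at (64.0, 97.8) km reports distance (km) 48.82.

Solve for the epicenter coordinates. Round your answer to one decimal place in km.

30.6 km east, 62.2 km north

Circle about each station: (x + 88.9)² + (y − 40.8)² = 121.40²; (x + 159.7)² + (y − 49.5)² = 190.72²; (x − 64.0)² + (y − 97.8)² = 48.82².
Subtracting the STA-01 equation from the STA-02 and STA-03 equations removes the quadratic terms:
-141.6 x + 17.4 y = -3249.67
305.8 x + 114.0 y = 16447.56
Solving the 2×2 system: x ≈ 30.6, y ≈ 62.2 km.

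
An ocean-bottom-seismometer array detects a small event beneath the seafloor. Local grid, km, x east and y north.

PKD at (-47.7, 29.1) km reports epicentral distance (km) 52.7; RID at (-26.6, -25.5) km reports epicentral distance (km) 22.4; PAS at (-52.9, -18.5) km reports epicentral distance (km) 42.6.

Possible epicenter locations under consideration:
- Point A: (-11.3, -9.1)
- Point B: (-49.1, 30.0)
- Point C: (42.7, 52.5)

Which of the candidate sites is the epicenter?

Point A

For each candidate, compare |candidate − station| to the reported distance:
Point A: residuals PKD 0.1, RID 0.0, PAS 0.0 → max 0.1 km
Point B: residuals PKD 51.0, RID 37.5, PAS 6.0 → max 51.0 km
Point C: residuals PKD 40.7, RID 81.9, PAS 76.5 → max 81.9 km
Only Point A has all residuals ≈ 0.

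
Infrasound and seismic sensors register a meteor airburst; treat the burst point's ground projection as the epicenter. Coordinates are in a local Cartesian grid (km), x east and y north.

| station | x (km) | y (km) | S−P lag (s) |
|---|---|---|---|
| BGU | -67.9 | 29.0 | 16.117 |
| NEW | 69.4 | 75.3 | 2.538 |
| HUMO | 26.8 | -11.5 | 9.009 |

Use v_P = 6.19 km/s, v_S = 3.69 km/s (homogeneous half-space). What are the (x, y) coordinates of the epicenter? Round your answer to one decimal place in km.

(77.3, 53.5)

Distance from S−P lag: d = Δt · v_P v_S / (v_P − v_S) = Δt · (6.19·3.69)/(6.19−3.69) ≈ 9.1364·Δt.
So d_BGU = 147.25, d_NEW = 23.19, d_HUMO = 82.31 km.
Circle about each station: (x + 67.9)² + (y − 29.0)² = 147.25²; (x − 69.4)² + (y − 75.3)² = 23.19²; (x − 26.8)² + (y + 11.5)² = 82.31².
Subtracting pairs of circle equations eliminates x²+y² and gives linear equations (the radical axes):
274.6 x + 92.6 y = 26179.83
189.4 x − 81.0 y = 10306.71
Solving the 2×2 system: x ≈ 77.3, y ≈ 53.5 km.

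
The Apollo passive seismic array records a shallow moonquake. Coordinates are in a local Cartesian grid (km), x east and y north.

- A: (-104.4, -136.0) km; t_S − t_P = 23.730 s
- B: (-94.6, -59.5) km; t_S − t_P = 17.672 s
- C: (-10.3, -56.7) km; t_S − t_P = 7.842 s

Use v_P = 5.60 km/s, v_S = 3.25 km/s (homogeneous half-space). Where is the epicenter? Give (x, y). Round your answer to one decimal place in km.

Distance from S−P lag: d = Δt · v_P v_S / (v_P − v_S) = Δt · (5.60·3.25)/(5.60−3.25) ≈ 7.7447·Δt.
So d_A = 183.78, d_B = 136.86, d_C = 60.73 km.
Circle about each station: (x + 104.4)² + (y + 136.0)² = 183.78²; (x + 94.6)² + (y + 59.5)² = 136.86²; (x + 10.3)² + (y + 56.7)² = 60.73².
Subtracting the A equation from the B and C equations removes the quadratic terms:
19.6 x + 153.0 y = -1861.52
188.2 x + 158.6 y = 4012.58
Solving the 2×2 system: x ≈ 35.4, y ≈ -16.7 km.

x ≈ 35.4 km, y ≈ -16.7 km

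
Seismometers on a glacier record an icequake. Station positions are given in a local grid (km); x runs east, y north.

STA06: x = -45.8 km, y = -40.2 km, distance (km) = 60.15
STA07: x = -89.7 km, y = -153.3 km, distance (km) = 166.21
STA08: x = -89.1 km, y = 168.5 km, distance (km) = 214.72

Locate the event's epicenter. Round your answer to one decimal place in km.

x ≈ 11.3 km, y ≈ -21.3 km

Circle about each station: (x + 45.8)² + (y + 40.2)² = 60.15²; (x + 89.7)² + (y + 153.3)² = 166.21²; (x + 89.1)² + (y − 168.5)² = 214.72².
Subtracting the STA06 equation from the STA07 and STA08 equations removes the quadratic terms:
-87.8 x − 226.2 y = 3825.56
-86.6 x + 417.4 y = -9869.28
Solving the 2×2 system: x ≈ 11.3, y ≈ -21.3 km.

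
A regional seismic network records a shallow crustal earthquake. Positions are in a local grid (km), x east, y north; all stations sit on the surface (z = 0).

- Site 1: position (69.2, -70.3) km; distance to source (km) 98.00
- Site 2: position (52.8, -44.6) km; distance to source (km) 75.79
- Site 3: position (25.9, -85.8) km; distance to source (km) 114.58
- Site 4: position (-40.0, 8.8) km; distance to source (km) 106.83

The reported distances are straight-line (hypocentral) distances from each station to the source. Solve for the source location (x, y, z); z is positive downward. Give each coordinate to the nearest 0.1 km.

(55.3, 14.0, 48.0)

Each station gives a sphere (x−x_i)² + (y−y_i)² + z² = d_i² (stations at z=0).
Subtracting the Site 1 sphere from Site 2 and Site 3: z² cancels, leaving linear equations in x and y:
-32.8 x + 51.4 y = -1093.85
-86.6 x − 31.0 y = -5222.86
Solving: x ≈ 55.297, y ≈ 14.005 km (keep extra digits for the depth step; rounded: 55.3, 14.0).
Then from the Site 1 sphere: z² = 98.00² − (x − 69.2)² − (y + 70.3)² with x = 55.297, y = 14.005, so z ≈ 47.993 ≈ 48.0 km.
Check against Site 4 (with the unrounded solution): distance 106.83 ≈ 106.83 km. ✓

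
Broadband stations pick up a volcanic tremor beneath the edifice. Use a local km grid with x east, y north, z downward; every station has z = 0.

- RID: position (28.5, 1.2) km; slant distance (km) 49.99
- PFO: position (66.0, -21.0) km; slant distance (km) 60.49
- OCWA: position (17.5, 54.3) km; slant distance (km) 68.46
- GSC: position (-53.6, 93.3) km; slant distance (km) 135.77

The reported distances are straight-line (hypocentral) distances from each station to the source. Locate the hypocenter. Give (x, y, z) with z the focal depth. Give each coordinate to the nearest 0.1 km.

Each station gives a sphere (x−x_i)² + (y−y_i)² + z² = d_i² (stations at z=0).
Subtracting the RID sphere from PFO and OCWA: z² cancels, leaving linear equations in x and y:
75.0 x − 44.4 y = 2823.27
-22.0 x + 106.2 y = 253.28
Solving: x ≈ 44.515, y ≈ 11.606 km (keep extra digits for the depth step; rounded: 44.5, 11.6).
Then from the RID sphere: z² = 49.99² − (x − 28.5)² − (y − 1.2)² with x = 44.515, y = 11.606, so z ≈ 46.198 ≈ 46.2 km.

x ≈ 44.5 km, y ≈ 11.6 km, depth ≈ 46.2 km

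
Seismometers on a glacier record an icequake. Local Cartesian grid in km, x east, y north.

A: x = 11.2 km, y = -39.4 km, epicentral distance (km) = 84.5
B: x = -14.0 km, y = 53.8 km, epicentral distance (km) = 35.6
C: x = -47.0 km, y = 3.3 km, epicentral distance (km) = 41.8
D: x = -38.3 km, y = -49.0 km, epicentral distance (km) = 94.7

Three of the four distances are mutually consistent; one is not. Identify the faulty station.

A

Solve using three stations at a time. Using B, C, D (subtract circle equations pairwise → linear system) gives (x, y) ≈ (-48.7, 45.2).
Distances from that point to each station vs reported:
  A: calculated 103.6 vs reported 84.5 → residual 19.1 km
  B: calculated 35.7 vs reported 35.6 → residual 0.1 km
  C: calculated 41.9 vs reported 41.8 → residual 0.1 km
  D: calculated 94.8 vs reported 94.7 → residual 0.1 km
B, C, D are mutually consistent (residuals ≈ 0); A is off by 19.1 km.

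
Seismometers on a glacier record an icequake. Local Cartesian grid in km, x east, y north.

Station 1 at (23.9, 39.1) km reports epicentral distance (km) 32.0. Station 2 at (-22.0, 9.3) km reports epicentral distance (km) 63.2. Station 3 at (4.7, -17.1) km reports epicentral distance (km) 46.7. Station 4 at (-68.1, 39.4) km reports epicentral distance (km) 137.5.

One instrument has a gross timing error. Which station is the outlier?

Station 4

Solve using three stations at a time. Using Station 1, Station 2, Station 3 (subtract circle equations pairwise → linear system) gives (x, y) ≈ (41.1, 12.1).
Distances from that point to each station vs reported:
  Station 1: calculated 32.0 vs reported 32.0 → residual 0.0 km
  Station 2: calculated 63.2 vs reported 63.2 → residual 0.0 km
  Station 3: calculated 46.7 vs reported 46.7 → residual 0.0 km
  Station 4: calculated 112.6 vs reported 137.5 → residual 24.9 km
Station 1, Station 2, Station 3 are mutually consistent (residuals ≈ 0); Station 4 is off by 24.9 km.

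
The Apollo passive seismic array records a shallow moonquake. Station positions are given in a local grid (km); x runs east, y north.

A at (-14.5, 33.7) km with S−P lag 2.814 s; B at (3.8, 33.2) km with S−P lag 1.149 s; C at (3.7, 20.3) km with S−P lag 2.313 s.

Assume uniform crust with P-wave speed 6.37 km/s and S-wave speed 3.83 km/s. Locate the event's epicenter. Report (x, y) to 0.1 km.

Distance from S−P lag: d = Δt · v_P v_S / (v_P − v_S) = Δt · (6.37·3.83)/(6.37−3.83) ≈ 9.6052·Δt.
So d_A = 27.03, d_B = 11.04, d_C = 22.22 km.
Circle about each station: (x + 14.5)² + (y − 33.7)² = 27.03²; (x − 3.8)² + (y − 33.2)² = 11.04²; (x − 3.7)² + (y − 20.3)² = 22.22².
Subtracting pairs of circle equations eliminates x²+y² and gives linear equations (the radical axes):
36.6 x − 1.0 y = 379.48
36.4 x − 26.8 y = -683.27
Solving the 2×2 system: x ≈ 11.5, y ≈ 41.1 km.

x ≈ 11.5 km, y ≈ 41.1 km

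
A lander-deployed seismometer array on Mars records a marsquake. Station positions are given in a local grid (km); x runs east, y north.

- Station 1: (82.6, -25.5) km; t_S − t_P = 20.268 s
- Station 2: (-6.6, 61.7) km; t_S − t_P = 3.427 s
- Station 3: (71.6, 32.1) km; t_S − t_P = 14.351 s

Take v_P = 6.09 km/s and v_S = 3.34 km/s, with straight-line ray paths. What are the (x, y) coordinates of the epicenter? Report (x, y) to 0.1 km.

x ≈ -22.3 km, y ≈ 81.6 km

Distance from S−P lag: d = Δt · v_P v_S / (v_P − v_S) = Δt · (6.09·3.34)/(6.09−3.34) ≈ 7.3966·Δt.
So d_Station 1 = 149.91, d_Station 2 = 25.35, d_Station 3 = 106.15 km.
Circle about each station: (x − 82.6)² + (y + 25.5)² = 149.91²; (x + 6.6)² + (y − 61.7)² = 25.35²; (x − 71.6)² + (y − 32.1)² = 106.15².
Subtracting the Station 1 equation from the Station 2 and Station 3 equations removes the quadratic terms:
-178.4 x + 174.4 y = 18207.83
-22.0 x + 115.2 y = 9889.15
Solving the 2×2 system: x ≈ -22.3, y ≈ 81.6 km.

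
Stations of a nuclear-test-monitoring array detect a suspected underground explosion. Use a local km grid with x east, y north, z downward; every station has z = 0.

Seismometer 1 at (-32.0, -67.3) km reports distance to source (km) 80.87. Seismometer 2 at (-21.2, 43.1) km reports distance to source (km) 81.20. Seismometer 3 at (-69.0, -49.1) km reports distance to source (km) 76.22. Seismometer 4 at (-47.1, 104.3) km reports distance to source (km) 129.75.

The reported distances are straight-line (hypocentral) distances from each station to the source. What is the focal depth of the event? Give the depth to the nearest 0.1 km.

Each station gives a sphere (x−x_i)² + (y−y_i)² + z² = d_i² (stations at z=0).
Subtracting the Seismometer 1 sphere from Seismometer 2 and Seismometer 3: z² cancels, leaving linear equations in x and y:
21.6 x + 220.8 y = -3299.72
-74.0 x + 36.4 y = 2348.99
Solving: x ≈ -37.299, y ≈ -11.296 km (keep extra digits for the depth step; rounded: -37.3, -11.3).
Then from the Seismometer 1 sphere: z² = 80.87² − (x + 32.0)² − (y + 67.3)² with x = -37.299, y = -11.296, so z ≈ 58.098 ≈ 58.1 km.

depth ≈ 58.1 km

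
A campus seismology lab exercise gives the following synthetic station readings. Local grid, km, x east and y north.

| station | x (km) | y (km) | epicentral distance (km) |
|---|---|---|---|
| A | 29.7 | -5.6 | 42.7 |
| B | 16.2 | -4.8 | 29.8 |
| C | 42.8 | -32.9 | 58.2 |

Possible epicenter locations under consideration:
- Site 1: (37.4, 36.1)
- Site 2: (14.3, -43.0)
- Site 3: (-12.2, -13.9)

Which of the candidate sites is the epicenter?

Site 3

For each candidate, compare |candidate − station| to the reported distance:
Site 1: residuals A 0.3, B 16.3, C 11.0 → max 16.3 km
Site 2: residuals A 2.3, B 8.4, C 28.0 → max 28.0 km
Site 3: residuals A 0.0, B 0.0, C 0.0 → max 0.0 km
Only Site 3 has all residuals ≈ 0.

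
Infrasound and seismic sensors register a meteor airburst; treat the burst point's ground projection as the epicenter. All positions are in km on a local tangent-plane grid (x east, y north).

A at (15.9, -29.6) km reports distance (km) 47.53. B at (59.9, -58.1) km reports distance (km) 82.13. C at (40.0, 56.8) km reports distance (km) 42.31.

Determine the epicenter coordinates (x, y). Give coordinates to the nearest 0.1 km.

(26.2, 16.8)

Circle about each station: (x − 15.9)² + (y + 29.6)² = 47.53²; (x − 59.9)² + (y + 58.1)² = 82.13²; (x − 40.0)² + (y − 56.8)² = 42.31².
Subtracting the A equation from the B and C equations removes the quadratic terms:
88.0 x − 57.0 y = 1348.41
48.2 x + 172.8 y = 4166.23
Solving the 2×2 system: x ≈ 26.2, y ≈ 16.8 km.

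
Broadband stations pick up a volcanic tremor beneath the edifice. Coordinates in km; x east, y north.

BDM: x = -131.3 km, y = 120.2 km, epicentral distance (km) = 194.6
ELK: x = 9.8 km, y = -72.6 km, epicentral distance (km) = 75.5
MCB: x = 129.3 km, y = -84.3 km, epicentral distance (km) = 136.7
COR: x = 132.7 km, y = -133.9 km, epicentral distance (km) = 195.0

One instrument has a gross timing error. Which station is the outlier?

COR

Solve using three stations at a time. Using BDM, ELK, MCB (subtract circle equations pairwise → linear system) gives (x, y) ≈ (23.1, 1.7).
Distances from that point to each station vs reported:
  BDM: calculated 194.6 vs reported 194.6 → residual 0.0 km
  ELK: calculated 75.5 vs reported 75.5 → residual 0.0 km
  MCB: calculated 136.7 vs reported 136.7 → residual 0.0 km
  COR: calculated 174.4 vs reported 195.0 → residual 20.6 km
BDM, ELK, MCB are mutually consistent (residuals ≈ 0); COR is off by 20.6 km.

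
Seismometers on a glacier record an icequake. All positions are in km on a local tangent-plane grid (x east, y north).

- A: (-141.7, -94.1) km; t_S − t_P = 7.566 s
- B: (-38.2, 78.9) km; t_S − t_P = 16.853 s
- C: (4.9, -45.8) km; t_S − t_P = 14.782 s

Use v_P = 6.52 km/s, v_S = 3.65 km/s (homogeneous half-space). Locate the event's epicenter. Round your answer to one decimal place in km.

-117.3 km east, -36.3 km north

Distance from S−P lag: d = Δt · v_P v_S / (v_P − v_S) = Δt · (6.52·3.65)/(6.52−3.65) ≈ 8.2920·Δt.
So d_A = 62.74, d_B = 139.74, d_C = 122.57 km.
Circle about each station: (x + 141.7)² + (y + 94.1)² = 62.74²; (x + 38.2)² + (y − 78.9)² = 139.74²; (x − 4.9)² + (y + 45.8)² = 122.57².
Subtracting pairs of circle equations eliminates x²+y² and gives linear equations (the radical axes):
207.0 x + 346.0 y = -36840.21
293.2 x + 96.6 y = -37899.15
Solving the 2×2 system: x ≈ -117.3, y ≈ -36.3 km.
Check against A (with the unrounded x, y): √((x + 141.7)²+(y + 94.1)²) = 62.74 ≈ 62.74 km. ✓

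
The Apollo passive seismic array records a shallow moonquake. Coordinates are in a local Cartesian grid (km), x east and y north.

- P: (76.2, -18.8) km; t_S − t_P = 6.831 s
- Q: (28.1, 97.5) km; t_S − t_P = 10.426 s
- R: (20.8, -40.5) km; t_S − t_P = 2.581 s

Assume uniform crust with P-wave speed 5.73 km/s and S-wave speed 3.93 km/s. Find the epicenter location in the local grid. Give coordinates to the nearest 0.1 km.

Distance from S−P lag: d = Δt · v_P v_S / (v_P − v_S) = Δt · (5.73·3.93)/(5.73−3.93) ≈ 12.5105·Δt.
So d_P = 85.46, d_Q = 130.43, d_R = 32.29 km.
Circle about each station: (x − 76.2)² + (y + 18.8)² = 85.46²; (x − 28.1)² + (y − 97.5)² = 130.43²; (x − 20.8)² + (y + 40.5)² = 32.29².
Subtracting pairs of circle equations eliminates x²+y² and gives linear equations (the radical axes):
-96.2 x + 232.6 y = -5572.59
-110.8 x − 43.4 y = 2173.78
Solving the 2×2 system: x ≈ -8.8, y ≈ -27.6 km.
Check against P (with the unrounded x, y): √((x − 76.2)²+(y + 18.8)²) = 85.46 ≈ 85.46 km. ✓

(-8.8, -27.6)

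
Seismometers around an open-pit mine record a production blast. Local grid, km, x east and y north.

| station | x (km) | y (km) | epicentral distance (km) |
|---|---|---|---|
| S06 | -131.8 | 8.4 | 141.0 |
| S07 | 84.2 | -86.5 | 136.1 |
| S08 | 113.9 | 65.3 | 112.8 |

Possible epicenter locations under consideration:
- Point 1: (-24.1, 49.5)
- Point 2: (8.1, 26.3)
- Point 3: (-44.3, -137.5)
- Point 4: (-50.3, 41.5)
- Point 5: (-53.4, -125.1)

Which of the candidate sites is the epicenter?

For each candidate, compare |candidate − station| to the reported distance:
Point 1: residuals S06 25.7, S07 37.8, S08 26.1 → max 37.8 km
Point 2: residuals S06 0.0, S07 0.0, S08 0.0 → max 0.0 km
Point 3: residuals S06 29.1, S07 2.2, S08 144.4 → max 144.4 km
Point 4: residuals S06 53.0, S07 49.6, S08 53.1 → max 53.1 km
Point 5: residuals S06 13.8, S07 6.8, S08 140.7 → max 140.7 km
Only Point 2 has all residuals ≈ 0.

Point 2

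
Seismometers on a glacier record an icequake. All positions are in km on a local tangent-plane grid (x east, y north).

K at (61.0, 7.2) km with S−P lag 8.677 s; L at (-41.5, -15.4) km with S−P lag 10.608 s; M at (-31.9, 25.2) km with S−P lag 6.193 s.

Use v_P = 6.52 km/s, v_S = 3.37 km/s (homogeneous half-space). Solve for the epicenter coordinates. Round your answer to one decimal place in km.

Distance from S−P lag: d = Δt · v_P v_S / (v_P − v_S) = Δt · (6.52·3.37)/(6.52−3.37) ≈ 6.9754·Δt.
So d_K = 60.53, d_L = 73.99, d_M = 43.20 km.
Circle about each station: (x − 61.0)² + (y − 7.2)² = 60.53²; (x + 41.5)² + (y + 15.4)² = 73.99²; (x + 31.9)² + (y − 25.2)² = 43.20².
Subtracting pairs of circle equations eliminates x²+y² and gives linear equations (the radical axes):
-205.0 x − 45.2 y = -3624.07
-185.8 x + 36.0 y = -322.55
Solving the 2×2 system: x ≈ 9.2, y ≈ 38.5 km.
Check against K (with the unrounded x, y): √((x − 61.0)²+(y − 7.2)²) = 60.52 ≈ 60.53 km. ✓

9.2 km east, 38.5 km north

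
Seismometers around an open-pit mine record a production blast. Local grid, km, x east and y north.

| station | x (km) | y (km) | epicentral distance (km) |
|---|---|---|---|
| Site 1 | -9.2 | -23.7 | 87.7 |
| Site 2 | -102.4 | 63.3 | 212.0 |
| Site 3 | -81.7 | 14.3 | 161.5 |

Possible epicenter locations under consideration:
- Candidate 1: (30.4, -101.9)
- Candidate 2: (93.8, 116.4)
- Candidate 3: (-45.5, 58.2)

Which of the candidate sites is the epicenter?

For each candidate, compare |candidate − station| to the reported distance:
Candidate 1: residuals Site 1 0.0, Site 2 0.0, Site 3 0.0 → max 0.0 km
Candidate 2: residuals Site 1 86.2, Site 2 8.7, Site 3 41.5 → max 86.2 km
Candidate 3: residuals Site 1 1.9, Site 2 154.9, Site 3 104.6 → max 154.9 km
Only Candidate 1 has all residuals ≈ 0.

Candidate 1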